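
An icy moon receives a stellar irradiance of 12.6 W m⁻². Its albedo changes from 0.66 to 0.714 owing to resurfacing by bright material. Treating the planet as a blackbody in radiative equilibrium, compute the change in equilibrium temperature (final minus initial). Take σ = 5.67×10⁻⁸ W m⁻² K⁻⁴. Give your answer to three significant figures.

With α = 0.66, T₁ = 65.93 K.
After:  T₂ = [12.60·0.286/(4σ)]^(1/4) = 63.14 K.
Change: 63.14 − 65.93 = -2.790 K.

-2.79 kelvin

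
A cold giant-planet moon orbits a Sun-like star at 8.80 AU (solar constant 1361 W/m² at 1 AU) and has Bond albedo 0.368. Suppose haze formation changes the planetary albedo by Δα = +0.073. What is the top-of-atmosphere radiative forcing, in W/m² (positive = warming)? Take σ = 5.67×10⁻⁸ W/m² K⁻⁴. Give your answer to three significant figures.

By the inverse-square law, S = 1361/8.80² = 17.57 W/m².
ΔF = −(S/4)Δα = −(17.57/4)×(+0.073) = -0.3207 W/m².

-0.321 W/m²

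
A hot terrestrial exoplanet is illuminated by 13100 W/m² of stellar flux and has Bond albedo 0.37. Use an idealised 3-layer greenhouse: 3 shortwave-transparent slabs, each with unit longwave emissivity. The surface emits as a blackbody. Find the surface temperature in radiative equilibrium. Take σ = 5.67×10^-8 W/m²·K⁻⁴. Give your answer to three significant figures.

618 K

The effective emission temperature is T_e = [S(1−α)/(4σ)]^¼ = 436.8 K.
Layer-by-layer balance gives σT_s⁴ = (N+1)σT_e⁴, so T_s = 4^¼·436.8 = 617.7 K.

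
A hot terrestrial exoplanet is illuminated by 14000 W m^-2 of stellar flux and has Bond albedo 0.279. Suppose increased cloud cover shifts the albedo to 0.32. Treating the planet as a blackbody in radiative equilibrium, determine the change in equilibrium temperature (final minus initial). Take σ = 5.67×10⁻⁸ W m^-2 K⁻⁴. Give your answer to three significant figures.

-6.67 K

Initial: T₁ = [S(1−0.279)/(4σ)]^(1/4) = 459.3 K.
After:  T₂ = [14000·0.68/(4σ)]^(1/4) = 452.6 K.
Change: 452.6 − 459.3 = -6.674 K.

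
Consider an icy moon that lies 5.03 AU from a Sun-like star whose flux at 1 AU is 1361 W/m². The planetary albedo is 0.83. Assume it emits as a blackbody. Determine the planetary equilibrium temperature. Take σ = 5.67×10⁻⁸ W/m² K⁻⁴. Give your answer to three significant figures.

Irradiance scales as 1/d², so S = 1361 W/m² × (1/5.03)² = 53.79 W/m².
Averaging over the sphere, the absorbed flux is S(1−α)/4 = 2.286 W/m².
Set σT⁴ = 2.286 → T = (2.286/σ)^(1/4) = 79.69 K.

79.7 K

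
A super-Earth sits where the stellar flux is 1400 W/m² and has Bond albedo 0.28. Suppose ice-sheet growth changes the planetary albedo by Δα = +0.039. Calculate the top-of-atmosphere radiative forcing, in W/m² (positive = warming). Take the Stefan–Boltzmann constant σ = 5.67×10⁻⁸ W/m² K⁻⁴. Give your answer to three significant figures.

-13.7 W/m²

TOA radiative forcing: ΔF = −S·Δα/4 = −1400·(+0.039)/4 = -13.65 W/m².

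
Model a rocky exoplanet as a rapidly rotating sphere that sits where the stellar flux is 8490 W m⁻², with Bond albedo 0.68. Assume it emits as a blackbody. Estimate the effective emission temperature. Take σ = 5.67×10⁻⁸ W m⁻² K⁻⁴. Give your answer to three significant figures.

Averaging over the sphere, the absorbed flux is S(1−α)/4 = 679.2 W m⁻².
Set σT⁴ = 679.2 → T = (679.2/σ)^(1/4) = 330.8 K.

331 kelvin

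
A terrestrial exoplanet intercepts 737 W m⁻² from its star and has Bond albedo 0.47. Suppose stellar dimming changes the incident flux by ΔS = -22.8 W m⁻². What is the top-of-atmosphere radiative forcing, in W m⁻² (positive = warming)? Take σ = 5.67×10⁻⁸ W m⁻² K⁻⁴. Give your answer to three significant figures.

-3.02 W m⁻²

Only a fraction (1−α) is absorbed and it's spread over 4πR², so ΔF = (1−α)ΔS/4 = -3.021 W m⁻².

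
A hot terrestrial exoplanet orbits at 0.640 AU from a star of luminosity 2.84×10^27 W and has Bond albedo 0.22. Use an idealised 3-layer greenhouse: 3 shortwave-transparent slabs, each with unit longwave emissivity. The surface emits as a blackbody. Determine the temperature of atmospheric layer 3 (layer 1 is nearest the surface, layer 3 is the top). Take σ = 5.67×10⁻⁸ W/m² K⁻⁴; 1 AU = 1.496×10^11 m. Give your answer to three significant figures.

540 kelvin

Orbital distance: d = 0.640 AU = 9.574×10^10 m.
S = L/(4πd²) = 24650 W/m².
The effective emission temperature is T_e = [S(1−α)/(4σ)]^¼ = 539.6 K.
The net upward flux σT_e⁴ is constant between every pair of levels, so T_k⁴ = (N+1−k)T_e⁴.
With k = 3: T_3 = (3+1−3)^¼·539.6 K = 539.6 K.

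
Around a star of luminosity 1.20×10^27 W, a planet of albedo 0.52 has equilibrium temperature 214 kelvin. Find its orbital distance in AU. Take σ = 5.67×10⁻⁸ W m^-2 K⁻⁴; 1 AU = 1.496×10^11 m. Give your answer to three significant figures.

2.08 AU

The flux needed for this T is 4σT⁴/(1−0.52) = 991.0 W m^-2.
Then d = [L/(4πS)]^(1/2) = 3.104×10^11 m, i.e. 2.075 AU.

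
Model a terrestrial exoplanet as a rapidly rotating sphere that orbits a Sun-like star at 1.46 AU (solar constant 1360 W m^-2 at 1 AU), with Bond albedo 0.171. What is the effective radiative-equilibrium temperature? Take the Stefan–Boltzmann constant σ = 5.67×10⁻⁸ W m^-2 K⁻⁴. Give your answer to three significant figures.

Flux at the orbit: S = 1360/(1.46)² = 638.0 W m^-2.
Averaging over the sphere, the absorbed flux is S(1−α)/4 = 132.2 W m^-2.
In equilibrium σT⁴ equals this, so T = 219.8 K.

220 K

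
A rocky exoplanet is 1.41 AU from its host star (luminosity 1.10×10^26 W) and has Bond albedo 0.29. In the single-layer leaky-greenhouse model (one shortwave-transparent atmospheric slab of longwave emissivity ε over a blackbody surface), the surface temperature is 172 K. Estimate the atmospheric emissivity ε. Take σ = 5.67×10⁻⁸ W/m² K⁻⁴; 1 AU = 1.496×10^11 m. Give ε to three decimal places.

Orbital distance: d = 1.41 AU = 2.109×10^11 m.
S = L/(4πd²) = 196.7 W/m².
Effective temperature: T_e = [S(1−α)/(4σ)]^(1/4) = 157.5 K.
Inverting T_s⁴ = 2T_e⁴/(2−ε): (T_e/T_s)⁴ = 0.7037, so ε = 2(1 − 0.7037) = 0.5926.

0.593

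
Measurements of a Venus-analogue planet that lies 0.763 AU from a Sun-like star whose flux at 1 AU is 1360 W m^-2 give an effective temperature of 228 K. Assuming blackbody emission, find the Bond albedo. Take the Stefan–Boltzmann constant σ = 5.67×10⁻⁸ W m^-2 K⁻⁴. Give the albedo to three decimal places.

By the inverse-square law, S = 1360/0.763² = 2336 W m^-2.
Rearranging the radiative balance, α = 1 − 4σT⁴/S.
4σT⁴ = 4·5.67×10⁻⁸·(228)⁴ = 612.9 W m^-2.
Hence α = 1 − 612.9/2336 = 0.7376.

0.738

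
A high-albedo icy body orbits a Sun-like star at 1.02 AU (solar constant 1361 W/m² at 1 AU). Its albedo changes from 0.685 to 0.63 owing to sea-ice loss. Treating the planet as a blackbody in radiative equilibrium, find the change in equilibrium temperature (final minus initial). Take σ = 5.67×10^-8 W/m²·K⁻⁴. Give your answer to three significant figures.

8.48 K

Irradiance scales as 1/d², so S = 1361 W/m² × (1/1.02)² = 1308 W/m².
With α = 0.685, T₁ = 206.5 K.
After:  T₂ = [1308·0.37/(4σ)]^(1/4) = 214.9 K.
Change: 214.9 − 206.5 = 8.476 K.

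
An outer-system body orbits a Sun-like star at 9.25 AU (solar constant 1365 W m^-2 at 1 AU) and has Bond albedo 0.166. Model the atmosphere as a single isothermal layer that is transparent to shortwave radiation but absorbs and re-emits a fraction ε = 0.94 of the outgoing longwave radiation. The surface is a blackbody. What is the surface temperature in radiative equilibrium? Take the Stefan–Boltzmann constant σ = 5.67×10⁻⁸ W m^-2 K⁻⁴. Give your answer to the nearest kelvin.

Irradiance scales as 1/d², so S = 1365 W m^-2 × (1/9.25)² = 15.95 W m^-2.
The planet radiates to space at T_e = [S(1−α)/(4σ)]^(1/4) = 87.52 K.
The surface balance (absorbed SW + ε·downward IR = σT_s⁴) with T_a⁴ = T_s⁴/2 reduces to T_s = T_e·[2/(2−ε)]^¼ = 102.6 K.

103 K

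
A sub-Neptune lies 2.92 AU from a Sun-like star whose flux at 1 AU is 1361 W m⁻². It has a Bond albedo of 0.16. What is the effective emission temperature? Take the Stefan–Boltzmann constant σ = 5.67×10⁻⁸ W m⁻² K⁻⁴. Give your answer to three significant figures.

By the inverse-square law, S = 1361/2.92² = 159.6 W m⁻².
Averaging over the sphere, the absorbed flux is S(1−α)/4 = 33.52 W m⁻².
Balancing against σT⁴: T = (33.52/5.67×10⁻⁸)^(1/4) = 155.9 K.

156 K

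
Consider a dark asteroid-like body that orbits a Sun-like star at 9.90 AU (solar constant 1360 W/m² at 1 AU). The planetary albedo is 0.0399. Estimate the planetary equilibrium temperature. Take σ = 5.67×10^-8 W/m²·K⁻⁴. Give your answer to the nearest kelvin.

88 kelvin

By the inverse-square law, S = 1360/9.90² = 13.88 W/m².
Absorbed flux (global mean): S(1−α)/4 = 13.88·0.96/4 = 3.331 W/m².
Balancing against σT⁴: T = (3.331/5.67×10⁻⁸)^(1/4) = 87.55 K.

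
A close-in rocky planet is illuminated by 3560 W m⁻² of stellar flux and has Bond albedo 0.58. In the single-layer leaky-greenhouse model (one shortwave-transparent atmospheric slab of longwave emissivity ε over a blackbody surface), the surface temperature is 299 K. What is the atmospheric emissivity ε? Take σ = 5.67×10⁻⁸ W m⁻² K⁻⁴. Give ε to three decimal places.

0.350

TOA balance gives T_e = 284.9 K.
T_s⁴ = T_e⁴·2/(2−ε) → ε = 2 − 2(T_e/T_s)⁴ = 2 − 2·(284.9/299)⁴ = 0.3503.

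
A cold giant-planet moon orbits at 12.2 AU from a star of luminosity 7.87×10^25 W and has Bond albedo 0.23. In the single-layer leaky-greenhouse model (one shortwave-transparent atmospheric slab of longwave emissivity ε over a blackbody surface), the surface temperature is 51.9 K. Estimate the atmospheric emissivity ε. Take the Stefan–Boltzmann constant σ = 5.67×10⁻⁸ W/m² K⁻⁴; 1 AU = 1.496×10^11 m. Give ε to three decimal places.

0.240

d = 12.2 × 1.496×10^11 m = 1.825×10^12 m.
Flux at the orbit: S = L/(4πd²) = 7.87×10^25/(4π·(1.83×10^12)²) = 1.880 W/m².
Effective temperature: T_e = [S(1−α)/(4σ)]^(1/4) = 50.26 K.
Since (2−ε)/2 = (T_e/T_s)⁴ = 0.8798, ε = 0.2405.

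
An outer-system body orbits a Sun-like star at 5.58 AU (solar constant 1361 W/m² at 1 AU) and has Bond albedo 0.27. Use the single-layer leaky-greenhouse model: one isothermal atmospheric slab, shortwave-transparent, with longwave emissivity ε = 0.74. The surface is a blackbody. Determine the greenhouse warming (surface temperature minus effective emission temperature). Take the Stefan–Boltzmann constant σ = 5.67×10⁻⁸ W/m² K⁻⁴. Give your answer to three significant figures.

By the inverse-square law, S = 1361/5.58² = 43.71 W/m².
Effective emission temperature (TOA balance): σT_e⁴ = S(1−α)/4 = 7.977 W/m² → T_e = 108.9 K.
For a single slab of emissivity ε, T_s⁴ = 2T_e⁴/(2−ε); thus T_s = 108.9·(1.587)^(1/4) = 122.2 K.
The atmosphere warms the surface by 13.34 K.

13.3 K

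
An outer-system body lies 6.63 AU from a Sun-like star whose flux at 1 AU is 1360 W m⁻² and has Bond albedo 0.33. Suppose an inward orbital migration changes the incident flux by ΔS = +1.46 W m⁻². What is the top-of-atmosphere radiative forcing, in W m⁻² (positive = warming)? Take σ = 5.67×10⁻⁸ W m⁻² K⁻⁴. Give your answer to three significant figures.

By the inverse-square law, S = 1360/6.63² = 30.94 W m⁻².
ΔF = Δ[S(1−α)]/4 = (1−0.33)·+1.46/4 = 0.2445 W m⁻².

0.245 W m⁻²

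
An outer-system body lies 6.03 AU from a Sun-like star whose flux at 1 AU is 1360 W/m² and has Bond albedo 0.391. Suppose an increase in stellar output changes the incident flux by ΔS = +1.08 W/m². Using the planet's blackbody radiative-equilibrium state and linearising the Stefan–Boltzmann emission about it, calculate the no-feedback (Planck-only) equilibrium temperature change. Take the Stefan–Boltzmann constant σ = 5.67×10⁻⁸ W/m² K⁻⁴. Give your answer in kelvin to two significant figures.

Flux at the orbit: S = 1360/(6.03)² = 37.40 W/m².
Unperturbed T_e = [37.40·(1−0.391)/(4σ)]^¼ = 100.1 K.
ΔF = Δ[S(1−α)]/4 = (1−0.391)·+1.08/4 = 0.1644 W/m².
Linearising σT⁴ gives d(σT⁴)/dT = 4σT_e³ = 0.2275 W/m² per K.
So ΔT₀ = 0.1644/0.2275 = 0.723 K.

0.72 K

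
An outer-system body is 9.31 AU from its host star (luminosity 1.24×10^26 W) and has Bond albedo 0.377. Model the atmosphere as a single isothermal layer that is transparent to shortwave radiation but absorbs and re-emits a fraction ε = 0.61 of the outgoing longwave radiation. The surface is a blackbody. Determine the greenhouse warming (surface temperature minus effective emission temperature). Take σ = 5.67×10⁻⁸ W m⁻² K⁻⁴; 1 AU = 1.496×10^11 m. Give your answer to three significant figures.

5.82 kelvin

Orbital distance: d = 9.31 AU = 1.393×10^12 m.
Flux at the orbit: S = L/(4πd²) = 1.24×10^26/(4π·(1.39×10^12)²) = 5.087 W m⁻².
Effective emission temperature (TOA balance): σT_e⁴ = S(1−α)/4 = 0.7923 W m⁻² → T_e = 61.14 K.
For a single slab of emissivity ε, T_s⁴ = 2T_e⁴/(2−ε); thus T_s = 61.14·(1.439)^(1/4) = 66.96 K.
Greenhouse warming: T_s − T_e = 5.822 K.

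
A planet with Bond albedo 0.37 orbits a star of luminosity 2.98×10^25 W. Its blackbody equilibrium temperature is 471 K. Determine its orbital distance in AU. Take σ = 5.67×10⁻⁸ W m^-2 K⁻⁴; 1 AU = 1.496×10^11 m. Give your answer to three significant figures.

0.0773 AU

The flux needed for this T is 4σT⁴/(1−0.37) = 17720 W m^-2.
From L = 4πd²S, d = √(2.98×10^25/(4π·17720)) = 1.157×10^10 m = 0.07734 AU.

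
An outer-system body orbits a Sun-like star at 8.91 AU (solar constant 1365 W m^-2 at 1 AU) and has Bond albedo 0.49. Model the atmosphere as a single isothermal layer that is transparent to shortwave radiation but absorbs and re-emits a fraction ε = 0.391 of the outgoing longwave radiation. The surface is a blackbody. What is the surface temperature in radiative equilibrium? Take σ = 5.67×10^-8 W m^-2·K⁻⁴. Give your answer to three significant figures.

83.3 K

Flux at the orbit: S = 1365/(8.91)² = 17.19 W m^-2.
Effective emission temperature (TOA balance): σT_e⁴ = S(1−α)/4 = 2.192 W m^-2 → T_e = 78.85 K.
Surface balance with a leaky layer gives σT_s⁴ = σT_e⁴·2/(2−ε), so T_s = T_e·[2/(2−0.391)]^(1/4) = 83.26 K.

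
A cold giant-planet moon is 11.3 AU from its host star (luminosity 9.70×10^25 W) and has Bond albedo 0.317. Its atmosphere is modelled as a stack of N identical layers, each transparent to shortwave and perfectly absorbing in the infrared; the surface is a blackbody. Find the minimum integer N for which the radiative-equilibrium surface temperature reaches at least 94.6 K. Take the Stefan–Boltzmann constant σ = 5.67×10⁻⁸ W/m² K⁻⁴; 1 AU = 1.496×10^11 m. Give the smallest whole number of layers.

9

Orbital distance: d = 11.3 AU = 1.690×10^12 m.
Spreading L over a sphere of radius d: S = 9.70×10^25/(4π·1.69×10^12²) = 2.701 W/m².
Top-of-atmosphere balance: σT_e⁴ = S(1−α)/4 = 0.4612 W/m² → T_e = 53.40 K.
Since T_s⁴ = (N+1)T_e⁴, we need N ≥ (T_s/T_e)⁴ − 1 = 8.846.
The minimum whole number is N = 9.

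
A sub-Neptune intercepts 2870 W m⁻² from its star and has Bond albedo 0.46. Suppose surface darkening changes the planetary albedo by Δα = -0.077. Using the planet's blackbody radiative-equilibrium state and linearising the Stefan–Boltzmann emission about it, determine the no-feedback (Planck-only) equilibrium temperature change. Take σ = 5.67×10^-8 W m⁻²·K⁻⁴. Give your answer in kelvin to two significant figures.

10 K

Unperturbed T_e = [2870·(1−0.46)/(4σ)]^¼ = 287.5 K.
The change in absorbed flux is Δ[S(1−α)/4] = −SΔα/4 = 55.25 W m⁻².
Planck response: λ_P = 4σT_e³ = 4·5.67×10⁻⁸·(287.5)³ = 5.390 W m⁻²/K.
ΔT₀ = ΔF/λ_P = 55.25/5.390 = 10.2 K.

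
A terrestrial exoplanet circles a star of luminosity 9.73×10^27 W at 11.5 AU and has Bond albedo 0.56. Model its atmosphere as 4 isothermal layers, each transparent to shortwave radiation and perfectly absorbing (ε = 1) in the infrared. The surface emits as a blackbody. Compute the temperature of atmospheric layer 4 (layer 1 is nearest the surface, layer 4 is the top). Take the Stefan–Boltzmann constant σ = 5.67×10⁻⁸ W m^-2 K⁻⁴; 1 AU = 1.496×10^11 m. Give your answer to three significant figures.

150 K

d = 11.5 × 1.496×10^11 m = 1.720×10^12 m.
Spreading L over a sphere of radius d: S = 9.73×10^27/(4π·1.72×10^12²) = 261.6 W m^-2.
OLR = S(1−α)/4 = 28.78 W m^-2; the top layer radiates at T_e = 150.1 K.
Each opaque layer satisfies 2T_j⁴ = T_{j−1}⁴ + T_{j+1}⁴, giving T_k⁴ = (N+1−k)T_e⁴.
With k = 4: T_4 = (4+1−4)^¼·150.1 K = 150.1 K.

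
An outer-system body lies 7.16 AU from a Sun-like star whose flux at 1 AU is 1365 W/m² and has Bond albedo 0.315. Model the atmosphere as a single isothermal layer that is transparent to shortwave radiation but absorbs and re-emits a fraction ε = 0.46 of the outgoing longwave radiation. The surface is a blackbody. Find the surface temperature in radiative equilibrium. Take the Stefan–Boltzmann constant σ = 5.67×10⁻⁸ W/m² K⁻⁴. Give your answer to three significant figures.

By the inverse-square law, S = 1365/7.16² = 26.63 W/m².
The planet radiates to space at T_e = [S(1−α)/(4σ)]^(1/4) = 94.70 K.
Surface balance with a leaky layer gives σT_s⁴ = σT_e⁴·2/(2−ε), so T_s = T_e·[2/(2−0.46)]^(1/4) = 101.1 K.

101 K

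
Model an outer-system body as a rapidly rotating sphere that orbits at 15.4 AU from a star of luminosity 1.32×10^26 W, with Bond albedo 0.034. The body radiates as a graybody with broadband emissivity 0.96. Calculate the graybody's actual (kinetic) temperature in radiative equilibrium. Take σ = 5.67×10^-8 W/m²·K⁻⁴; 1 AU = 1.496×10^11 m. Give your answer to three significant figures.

d = 15.4 × 1.496×10^11 m = 2.304×10^12 m.
Spreading L over a sphere of radius d: S = 1.32×10^26/(4π·2.30×10^12²) = 1.979 W/m².
Absorbed flux (global mean): S(1−α)/4 = 1.979·0.966/4 = 0.4779 W/m².
Radiative balance εσT⁴ = 0.4779 gives T = [0.4779/(0.96·σ)]^(1/4) = 54.44 K.

54.4 K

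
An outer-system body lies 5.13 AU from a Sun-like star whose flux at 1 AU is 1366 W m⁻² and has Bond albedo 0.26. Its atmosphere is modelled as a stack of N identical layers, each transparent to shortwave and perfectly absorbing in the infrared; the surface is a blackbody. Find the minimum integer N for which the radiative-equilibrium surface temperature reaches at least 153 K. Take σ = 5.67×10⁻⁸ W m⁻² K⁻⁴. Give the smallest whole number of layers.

3

Irradiance scales as 1/d², so S = 1366 W m⁻² × (1/5.13)² = 51.91 W m⁻².
The effective emission temperature is T_e = [S(1−α)/(4σ)]^¼ = 114.1 K.
Need (N+1)T_e⁴ ≥ T_s⁴, i.e. N+1 ≥ (153/114.1)⁴ = 3.236.
So N ≥ 2.236; the smallest integer is N = 3.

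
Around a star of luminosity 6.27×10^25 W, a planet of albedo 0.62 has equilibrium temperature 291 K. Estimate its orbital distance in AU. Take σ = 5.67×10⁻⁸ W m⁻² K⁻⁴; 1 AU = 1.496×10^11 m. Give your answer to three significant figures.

Required flux: S = 4σT⁴/(1−α) = 4280 W m⁻².
Then d = [L/(4πS)]^(1/2) = 3.414×10^10 m, i.e. 0.2282 AU.

0.228 AU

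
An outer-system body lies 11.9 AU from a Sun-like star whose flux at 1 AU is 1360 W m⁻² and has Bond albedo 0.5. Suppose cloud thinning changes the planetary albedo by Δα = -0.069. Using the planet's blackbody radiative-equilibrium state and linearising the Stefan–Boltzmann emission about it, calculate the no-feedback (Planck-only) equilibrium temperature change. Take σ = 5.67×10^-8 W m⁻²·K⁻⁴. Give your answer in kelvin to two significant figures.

2.3 kelvin

Flux at the orbit: S = 1360/(11.9)² = 9.604 W m⁻².
Unperturbed T_e = [9.604·(1−0.5)/(4σ)]^¼ = 67.83 K.
TOA radiative forcing: ΔF = −S·Δα/4 = −9.604·(-0.069)/4 = 0.1657 W m⁻².
The Planck feedback parameter is 4σT_e³ = 0.07079 W m⁻²/K.
So ΔT₀ = 0.1657/0.07079 = 2.34 K.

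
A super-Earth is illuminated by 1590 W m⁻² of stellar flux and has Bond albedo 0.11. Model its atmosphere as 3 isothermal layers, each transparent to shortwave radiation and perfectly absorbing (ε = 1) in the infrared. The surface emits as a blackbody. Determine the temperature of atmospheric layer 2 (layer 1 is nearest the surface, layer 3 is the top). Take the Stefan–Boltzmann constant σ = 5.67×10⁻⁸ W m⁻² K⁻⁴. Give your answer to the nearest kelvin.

OLR = S(1−α)/4 = 353.8 W m⁻²; the top layer radiates at T_e = 281.1 K.
In the N-layer model, layer k (counted from the surface) has T_k = (N+1−k)^(1/4)·T_e.
T_2 = (2)^(1/4)·281.1 = 334.2 K.

334 K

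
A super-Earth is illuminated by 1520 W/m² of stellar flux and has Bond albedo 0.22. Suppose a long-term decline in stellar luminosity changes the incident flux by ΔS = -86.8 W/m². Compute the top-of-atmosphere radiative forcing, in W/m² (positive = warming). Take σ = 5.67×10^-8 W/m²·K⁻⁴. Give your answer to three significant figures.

TOA radiative forcing: ΔF = (1−α)ΔS/4 = 0.78·(-86.8)/4 = -16.93 W/m².

-16.9 W/m²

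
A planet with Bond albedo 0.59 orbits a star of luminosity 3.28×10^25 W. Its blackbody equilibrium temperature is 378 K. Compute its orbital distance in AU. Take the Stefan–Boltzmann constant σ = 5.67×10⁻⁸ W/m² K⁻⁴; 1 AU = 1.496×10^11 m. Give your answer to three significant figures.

Required flux: S = 4σT⁴/(1−α) = 11290 W/m².
S = L/(4πd²) → d = √(L/4πS) = √(3.28×10^25/(4π·11290)) = 1.520×10^10 m = 0.1016 AU.

0.102 AU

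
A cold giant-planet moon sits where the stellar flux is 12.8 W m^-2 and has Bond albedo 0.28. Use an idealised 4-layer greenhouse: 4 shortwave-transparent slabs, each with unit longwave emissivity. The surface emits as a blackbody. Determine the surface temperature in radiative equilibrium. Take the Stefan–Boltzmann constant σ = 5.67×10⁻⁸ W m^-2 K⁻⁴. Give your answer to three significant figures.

119 K

Top-of-atmosphere balance: σT_e⁴ = S(1−α)/4 = 2.304 W m^-2 → T_e = 79.84 K.
With N = 4 opaque layers, T_s = (N+1)^(1/4)·T_e = 5^(1/4)·79.84 = 119.4 K.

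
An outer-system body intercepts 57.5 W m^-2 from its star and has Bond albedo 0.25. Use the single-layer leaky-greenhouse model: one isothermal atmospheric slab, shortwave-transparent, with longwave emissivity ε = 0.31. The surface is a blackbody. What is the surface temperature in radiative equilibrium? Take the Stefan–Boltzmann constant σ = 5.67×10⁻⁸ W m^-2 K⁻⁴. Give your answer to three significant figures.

122 kelvin

At the top of the atmosphere, σT_e⁴ = S(1−α)/4 = 10.78 W m^-2, giving T_e = 117.4 K.
Surface balance with a leaky layer gives σT_s⁴ = σT_e⁴·2/(2−ε), so T_s = T_e·[2/(2−0.31)]^(1/4) = 122.5 K.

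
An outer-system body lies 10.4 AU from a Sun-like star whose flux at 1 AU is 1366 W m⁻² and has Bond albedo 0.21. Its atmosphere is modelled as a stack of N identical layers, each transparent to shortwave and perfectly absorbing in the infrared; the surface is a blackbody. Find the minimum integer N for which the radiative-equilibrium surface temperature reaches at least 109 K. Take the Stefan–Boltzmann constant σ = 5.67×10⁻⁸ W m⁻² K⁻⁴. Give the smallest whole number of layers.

3

Flux at the orbit: S = 1366/(10.4)² = 12.63 W m⁻².
The effective emission temperature is T_e = [S(1−α)/(4σ)]^¼ = 81.44 K.
T_s = (N+1)^(1/4)·T_e ≥ 109 K requires N+1 ≥ (T_s/T_e)⁴ = (109/81.44)⁴ = 3.209.
The minimum whole number is N = 3.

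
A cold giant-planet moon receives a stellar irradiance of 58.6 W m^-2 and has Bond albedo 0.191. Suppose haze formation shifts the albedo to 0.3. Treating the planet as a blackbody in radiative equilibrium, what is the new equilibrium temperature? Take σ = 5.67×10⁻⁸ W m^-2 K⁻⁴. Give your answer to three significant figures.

With the new albedo, S(1−α₂)/4 = 10.25 W m^-2, so T₂ = 116.0 K.

116 K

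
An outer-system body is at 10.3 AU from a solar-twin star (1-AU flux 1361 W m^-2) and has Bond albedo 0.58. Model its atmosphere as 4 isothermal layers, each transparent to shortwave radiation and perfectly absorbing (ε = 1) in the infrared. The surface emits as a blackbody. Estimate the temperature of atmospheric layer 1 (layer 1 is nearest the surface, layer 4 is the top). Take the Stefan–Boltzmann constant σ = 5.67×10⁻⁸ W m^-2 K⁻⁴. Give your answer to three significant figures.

Irradiance scales as 1/d², so S = 1361 W m^-2 × (1/10.3)² = 12.83 W m^-2.
The effective emission temperature is T_e = [S(1−α)/(4σ)]^¼ = 69.81 K.
The net upward flux σT_e⁴ is constant between every pair of levels, so T_k⁴ = (N+1−k)T_e⁴.
With k = 1: T_1 = (4+1−1)^¼·69.81 K = 98.73 K.

98.7 kelvin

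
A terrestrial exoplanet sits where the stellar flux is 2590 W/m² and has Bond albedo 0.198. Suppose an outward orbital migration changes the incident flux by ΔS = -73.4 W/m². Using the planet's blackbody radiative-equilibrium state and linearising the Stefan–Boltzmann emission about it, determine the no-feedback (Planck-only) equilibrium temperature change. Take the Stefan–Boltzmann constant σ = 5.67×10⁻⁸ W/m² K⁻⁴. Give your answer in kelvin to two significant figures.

-2.2 K

Unperturbed T_e = [2590·(1−0.198)/(4σ)]^¼ = 309.4 K.
ΔF = Δ[S(1−α)]/4 = (1−0.198)·-73.4/4 = -14.72 W/m².
Planck response: λ_P = 4σT_e³ = 4·5.67×10⁻⁸·(309.4)³ = 6.715 W/m²/K.
ΔT₀ = ΔF/λ_P = -14.72/6.715 = -2.19 K.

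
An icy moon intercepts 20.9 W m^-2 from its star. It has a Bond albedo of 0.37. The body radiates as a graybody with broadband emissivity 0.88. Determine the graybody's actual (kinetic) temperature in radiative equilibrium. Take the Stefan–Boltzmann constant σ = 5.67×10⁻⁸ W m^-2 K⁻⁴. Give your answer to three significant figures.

The planet absorbs (1−α)S over its disc πR² and re-emits over 4πR², so the mean absorbed flux is (1−0.37)·20.90/4 = 3.292 W m^-2.
Radiative balance εσT⁴ = 3.292 gives T = [3.292/(0.88·σ)]^(1/4) = 90.12 K.

90.1 K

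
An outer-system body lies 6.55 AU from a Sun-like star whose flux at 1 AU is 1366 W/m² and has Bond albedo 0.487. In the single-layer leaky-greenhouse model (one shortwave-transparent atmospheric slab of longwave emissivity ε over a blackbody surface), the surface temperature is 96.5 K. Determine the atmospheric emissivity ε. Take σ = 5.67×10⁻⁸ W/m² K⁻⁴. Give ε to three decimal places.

0.339

Flux at the orbit: S = 1366/(6.55)² = 31.84 W/m².
Effective temperature: T_e = [S(1−α)/(4σ)]^(1/4) = 92.12 K.
Since (2−ε)/2 = (T_e/T_s)⁴ = 0.8305, ε = 0.3390.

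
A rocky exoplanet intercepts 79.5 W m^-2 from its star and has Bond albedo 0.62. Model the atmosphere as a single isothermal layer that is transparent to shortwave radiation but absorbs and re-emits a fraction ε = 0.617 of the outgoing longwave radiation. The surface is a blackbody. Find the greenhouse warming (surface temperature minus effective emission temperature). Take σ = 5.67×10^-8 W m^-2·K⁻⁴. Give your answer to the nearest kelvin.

10 K

Effective emission temperature (TOA balance): σT_e⁴ = S(1−α)/4 = 7.553 W m^-2 → T_e = 107.4 K.
The surface balance (absorbed SW + ε·downward IR = σT_s⁴) with T_a⁴ = T_s⁴/2 reduces to T_s = T_e·[2/(2−ε)]^¼ = 117.8 K.
Greenhouse warming: T_s − T_e = 10.38 K.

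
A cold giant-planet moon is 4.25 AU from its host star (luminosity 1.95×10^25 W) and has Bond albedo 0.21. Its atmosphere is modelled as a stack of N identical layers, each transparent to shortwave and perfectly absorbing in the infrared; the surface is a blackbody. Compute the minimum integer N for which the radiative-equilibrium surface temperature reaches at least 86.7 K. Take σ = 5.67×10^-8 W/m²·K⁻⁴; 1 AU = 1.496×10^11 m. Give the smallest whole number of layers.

d = 4.25 × 1.496×10^11 m = 6.358×10^11 m.
S = L/(4πd²) = 3.839 W/m².
The effective emission temperature is T_e = [S(1−α)/(4σ)]^¼ = 60.47 K.
Need (N+1)T_e⁴ ≥ T_s⁴, i.e. N+1 ≥ (86.7/60.47)⁴ = 4.226.
The minimum whole number is N = 4.

4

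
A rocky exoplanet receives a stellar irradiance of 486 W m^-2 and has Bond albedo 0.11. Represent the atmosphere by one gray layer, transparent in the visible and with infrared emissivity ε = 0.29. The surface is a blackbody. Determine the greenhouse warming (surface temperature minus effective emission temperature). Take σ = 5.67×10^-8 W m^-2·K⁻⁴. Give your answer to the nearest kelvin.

8 kelvin

The planet radiates to space at T_e = [S(1−α)/(4σ)]^(1/4) = 209.0 K.
Surface balance with a leaky layer gives σT_s⁴ = σT_e⁴·2/(2−ε), so T_s = T_e·[2/(2−0.29)]^(1/4) = 217.3 K.
The atmosphere warms the surface by 8.347 K.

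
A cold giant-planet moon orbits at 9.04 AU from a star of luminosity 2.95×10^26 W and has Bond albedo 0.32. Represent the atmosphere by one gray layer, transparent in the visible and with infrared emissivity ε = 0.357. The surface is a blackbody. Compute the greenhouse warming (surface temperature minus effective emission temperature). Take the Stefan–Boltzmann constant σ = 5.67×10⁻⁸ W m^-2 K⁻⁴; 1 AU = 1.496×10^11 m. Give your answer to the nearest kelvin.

4 K

Orbital distance: d = 9.04 AU = 1.352×10^12 m.
Flux at the orbit: S = L/(4πd²) = 2.95×10^26/(4π·(1.35×10^12)²) = 12.84 W m^-2.
At the top of the atmosphere, σT_e⁴ = S(1−α)/4 = 2.182 W m^-2, giving T_e = 78.76 K.
For a single slab of emissivity ε, T_s⁴ = 2T_e⁴/(2−ε); thus T_s = 78.76·(1.217)^(1/4) = 82.73 K.
The atmosphere warms the surface by 3.968 K.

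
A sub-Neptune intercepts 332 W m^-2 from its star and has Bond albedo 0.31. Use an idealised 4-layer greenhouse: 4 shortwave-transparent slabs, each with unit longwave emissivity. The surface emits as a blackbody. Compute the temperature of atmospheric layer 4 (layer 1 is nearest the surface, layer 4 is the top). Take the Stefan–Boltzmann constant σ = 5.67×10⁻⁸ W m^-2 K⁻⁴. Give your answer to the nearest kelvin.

Top-of-atmosphere balance: σT_e⁴ = S(1−α)/4 = 57.27 W m^-2 → T_e = 178.3 K.
Each opaque layer satisfies 2T_j⁴ = T_{j−1}⁴ + T_{j+1}⁴, giving T_k⁴ = (N+1−k)T_e⁴.
With k = 4: T_4 = (4+1−4)^¼·178.3 K = 178.3 K.

178 K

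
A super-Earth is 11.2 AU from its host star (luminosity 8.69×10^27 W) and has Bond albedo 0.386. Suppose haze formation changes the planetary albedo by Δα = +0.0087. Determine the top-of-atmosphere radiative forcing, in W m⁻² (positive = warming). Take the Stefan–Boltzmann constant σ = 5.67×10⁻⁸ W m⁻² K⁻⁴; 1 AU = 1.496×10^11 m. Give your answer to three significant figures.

Orbital distance: d = 11.2 AU = 1.676×10^12 m.
Flux at the orbit: S = L/(4πd²) = 8.69×10^27/(4π·(1.68×10^12)²) = 246.3 W m⁻².
ΔF = −(S/4)Δα = −(246.3/4)×(+0.0087) = -0.5358 W m⁻².

-0.536 W m⁻²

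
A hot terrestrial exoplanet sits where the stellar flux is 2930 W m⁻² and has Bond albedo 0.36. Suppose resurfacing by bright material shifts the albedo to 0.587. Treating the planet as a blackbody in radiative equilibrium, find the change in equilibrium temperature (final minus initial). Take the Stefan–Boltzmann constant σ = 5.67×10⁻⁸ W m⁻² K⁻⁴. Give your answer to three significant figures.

-31.3 K

With α = 0.36, T₁ = 301.5 K.
Final:   T₂ = [S(1−0.587)/(4σ)]^(1/4) = 270.3 K.
ΔT = T₂ − T₁ = -31.28 K.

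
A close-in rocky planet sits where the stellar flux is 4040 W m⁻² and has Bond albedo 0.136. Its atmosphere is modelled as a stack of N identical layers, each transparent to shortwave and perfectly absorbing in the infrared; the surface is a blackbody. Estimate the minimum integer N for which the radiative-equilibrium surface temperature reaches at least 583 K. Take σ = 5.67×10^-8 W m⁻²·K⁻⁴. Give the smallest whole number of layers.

OLR = S(1−α)/4 = 872.6 W m⁻²; the top layer radiates at T_e = 352.2 K.
Since T_s⁴ = (N+1)T_e⁴, we need N ≥ (T_s/T_e)⁴ − 1 = 6.506.
Rounding up, N = 7.

7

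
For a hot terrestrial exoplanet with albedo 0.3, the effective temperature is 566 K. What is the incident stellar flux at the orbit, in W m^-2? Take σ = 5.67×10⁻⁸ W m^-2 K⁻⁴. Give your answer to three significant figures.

From S(1−α)/4 = σT⁴: S = 4σT⁴/(1−α).
σT⁴ = 5.67×10⁻⁸·(566)⁴ = 5819 W m^-2.
So S = 4×5819/(1−0.3) = 33250 W m^-2.

33300 W m^-2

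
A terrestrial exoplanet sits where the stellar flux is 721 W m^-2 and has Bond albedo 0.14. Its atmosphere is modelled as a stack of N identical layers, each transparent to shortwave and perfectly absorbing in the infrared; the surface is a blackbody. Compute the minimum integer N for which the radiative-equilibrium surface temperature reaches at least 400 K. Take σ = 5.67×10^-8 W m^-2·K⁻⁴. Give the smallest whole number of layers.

9

The effective emission temperature is T_e = [S(1−α)/(4σ)]^¼ = 228.7 K.
Need (N+1)T_e⁴ ≥ T_s⁴, i.e. N+1 ≥ (400/228.7)⁴ = 9.364.
Rounding up, N = 9.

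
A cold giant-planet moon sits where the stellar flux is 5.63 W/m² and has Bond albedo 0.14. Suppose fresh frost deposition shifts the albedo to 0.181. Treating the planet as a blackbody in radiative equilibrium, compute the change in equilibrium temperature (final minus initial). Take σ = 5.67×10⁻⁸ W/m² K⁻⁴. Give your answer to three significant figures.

-0.825 kelvin

Initial: T₁ = [S(1−0.14)/(4σ)]^(1/4) = 67.97 K.
With α = 0.181, T₂ = 67.15 K.
ΔT = T₂ − T₁ = -0.8251 K.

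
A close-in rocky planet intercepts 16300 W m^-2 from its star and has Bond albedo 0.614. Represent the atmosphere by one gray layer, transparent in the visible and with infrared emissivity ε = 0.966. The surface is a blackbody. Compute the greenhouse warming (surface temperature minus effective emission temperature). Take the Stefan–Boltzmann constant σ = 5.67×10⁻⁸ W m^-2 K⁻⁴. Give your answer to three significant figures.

Effective emission temperature (TOA balance): σT_e⁴ = S(1−α)/4 = 1573 W m^-2 → T_e = 408.1 K.
For a single slab of emissivity ε, T_s⁴ = 2T_e⁴/(2−ε); thus T_s = 408.1·(1.934)^(1/4) = 481.3 K.
T_s − T_e = 481.3 − 408.1 = 73.18 K.

73.2 K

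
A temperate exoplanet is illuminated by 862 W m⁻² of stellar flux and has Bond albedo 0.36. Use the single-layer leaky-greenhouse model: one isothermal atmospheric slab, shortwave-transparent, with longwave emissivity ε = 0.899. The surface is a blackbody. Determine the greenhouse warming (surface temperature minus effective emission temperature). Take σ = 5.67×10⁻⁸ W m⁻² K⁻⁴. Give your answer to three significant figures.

35.7 K

Effective emission temperature (TOA balance): σT_e⁴ = S(1−α)/4 = 137.9 W m⁻² → T_e = 222.1 K.
For a single slab of emissivity ε, T_s⁴ = 2T_e⁴/(2−ε); thus T_s = 222.1·(1.817)^(1/4) = 257.8 K.
The atmosphere warms the surface by 35.74 K.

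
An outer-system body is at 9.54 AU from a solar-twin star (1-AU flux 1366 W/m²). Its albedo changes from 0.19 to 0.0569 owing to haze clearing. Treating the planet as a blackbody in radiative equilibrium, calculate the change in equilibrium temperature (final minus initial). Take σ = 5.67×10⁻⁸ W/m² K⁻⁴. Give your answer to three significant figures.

Flux at the orbit: S = 1366/(9.54)² = 15.01 W/m².
Initial: T₁ = [S(1−0.19)/(4σ)]^(1/4) = 85.57 K.
With α = 0.0569, T₂ = 88.88 K.
ΔT = T₂ − T₁ = 3.317 K.

3.32 K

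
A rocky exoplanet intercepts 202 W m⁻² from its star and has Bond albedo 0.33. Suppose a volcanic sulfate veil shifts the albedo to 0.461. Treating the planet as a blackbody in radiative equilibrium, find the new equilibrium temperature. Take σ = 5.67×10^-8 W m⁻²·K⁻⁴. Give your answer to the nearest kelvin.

148 K

T₂ = [S(1−α₂)/(4σ)]^(1/4) = [202.0·0.539/(4σ)]^(1/4) = 148.0 K.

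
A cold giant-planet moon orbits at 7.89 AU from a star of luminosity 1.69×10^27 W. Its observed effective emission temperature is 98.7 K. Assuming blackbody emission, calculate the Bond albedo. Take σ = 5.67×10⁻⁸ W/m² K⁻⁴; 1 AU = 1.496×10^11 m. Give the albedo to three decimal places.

Orbital distance: d = 7.89 AU = 1.180×10^12 m.
Flux at the orbit: S = L/(4πd²) = 1.69×10^27/(4π·(1.18×10^12)²) = 96.53 W/m².
Energy balance: S(1−α)/4 = σT⁴, so 1−α = 4σT⁴/S.
σT⁴ = 5.381 W/m², so 4σT⁴ = 21.52 W/m².
1−α = 21.52/96.53 = 0.2230, so α = 0.7770.

0.777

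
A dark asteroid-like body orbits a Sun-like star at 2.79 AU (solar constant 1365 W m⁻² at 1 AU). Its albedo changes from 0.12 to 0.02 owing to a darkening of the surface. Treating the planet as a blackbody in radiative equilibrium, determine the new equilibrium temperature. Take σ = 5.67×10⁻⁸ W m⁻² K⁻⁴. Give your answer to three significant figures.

166 kelvin

Irradiance scales as 1/d², so S = 1365 W m⁻² × (1/2.79)² = 175.4 W m⁻².
T₂ = [S(1−α₂)/(4σ)]^(1/4) = [175.4·0.98/(4σ)]^(1/4) = 165.9 K.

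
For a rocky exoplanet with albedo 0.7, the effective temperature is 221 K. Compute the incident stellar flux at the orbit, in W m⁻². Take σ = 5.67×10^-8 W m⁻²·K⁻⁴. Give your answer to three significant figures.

1800 W m⁻²

Invert the energy balance for S: S = 4σT⁴/(1−α).
The emitted flux is σT⁴ = 135.3 W m⁻².
S = 4·135.3/0.3 = 1803 W m⁻².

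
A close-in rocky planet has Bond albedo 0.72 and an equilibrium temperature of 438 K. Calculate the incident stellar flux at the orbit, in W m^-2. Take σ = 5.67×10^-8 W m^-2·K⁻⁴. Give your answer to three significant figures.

29800 W m^-2

Invert the energy balance for S: S = 4σT⁴/(1−α).
σT⁴ = 5.67×10⁻⁸·(438)⁴ = 2087 W m^-2.
S = 4·2087/0.28 = 29810 W m^-2.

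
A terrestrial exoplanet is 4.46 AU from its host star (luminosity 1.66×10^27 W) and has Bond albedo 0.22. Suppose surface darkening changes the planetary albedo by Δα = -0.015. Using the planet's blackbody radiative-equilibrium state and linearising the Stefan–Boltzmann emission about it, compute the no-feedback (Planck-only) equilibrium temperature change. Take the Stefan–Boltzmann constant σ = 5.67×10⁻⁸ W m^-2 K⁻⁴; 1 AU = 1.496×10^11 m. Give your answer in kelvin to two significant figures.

d = 4.46 × 1.496×10^11 m = 6.672×10^11 m.
S = L/(4πd²) = 296.7 W m^-2.
Reference equilibrium: T_e = [S(1−α)/(4σ)]^(1/4) = 178.7 K.
The change in absorbed flux is Δ[S(1−α)/4] = −SΔα/4 = 1.113 W m^-2.
The Planck feedback parameter is 4σT_e³ = 1.295 W m^-2/K.
So ΔT₀ = 1.113/1.295 = 0.859 K.

0.86 K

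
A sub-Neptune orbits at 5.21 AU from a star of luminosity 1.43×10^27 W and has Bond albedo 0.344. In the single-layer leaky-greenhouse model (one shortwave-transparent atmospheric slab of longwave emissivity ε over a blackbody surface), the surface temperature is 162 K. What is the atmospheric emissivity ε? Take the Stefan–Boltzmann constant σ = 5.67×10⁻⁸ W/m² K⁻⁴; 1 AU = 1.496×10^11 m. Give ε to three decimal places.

0.427

Orbital distance: d = 5.21 AU = 7.794×10^11 m.
Spreading L over a sphere of radius d: S = 1.43×10^27/(4π·7.79×10^11²) = 187.3 W/m².
Effective temperature: T_e = [S(1−α)/(4σ)]^(1/4) = 152.6 K.
Since (2−ε)/2 = (T_e/T_s)⁴ = 0.7867, ε = 0.4267.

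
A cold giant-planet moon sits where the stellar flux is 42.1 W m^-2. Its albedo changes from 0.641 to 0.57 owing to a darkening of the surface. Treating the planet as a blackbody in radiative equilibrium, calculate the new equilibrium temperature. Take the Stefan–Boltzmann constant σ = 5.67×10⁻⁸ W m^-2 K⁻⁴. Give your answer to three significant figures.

94.5 kelvin

With the new albedo, S(1−α₂)/4 = 4.526 W m^-2, so T₂ = 94.52 K.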